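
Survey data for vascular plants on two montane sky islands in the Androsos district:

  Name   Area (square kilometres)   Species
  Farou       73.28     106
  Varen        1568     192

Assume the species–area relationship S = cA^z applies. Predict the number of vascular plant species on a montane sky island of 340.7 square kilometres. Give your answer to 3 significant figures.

143

z = ln(192/106) / ln(1568/73.28) = 0.5941 / 3.0633 = 0.1939
c = 106 / 73.28^0.1939 = 106 / 2.3 = 46.09
S₃ = 46.09 × 340.7^0.1939 = 46.09 × 3.098 ≈ 142.8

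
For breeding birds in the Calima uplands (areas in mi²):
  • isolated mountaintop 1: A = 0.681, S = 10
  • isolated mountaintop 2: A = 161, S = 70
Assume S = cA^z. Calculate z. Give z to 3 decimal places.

0.356

Taking logs: ln S = ln c + z ln A, so z = (ln S₂ − ln S₁)/(ln A₂ − ln A₁).
z = ln(70/10) / ln(161/0.681) = ln(7) / ln(236.4) = 1.9459 / 5.4656 = 0.3560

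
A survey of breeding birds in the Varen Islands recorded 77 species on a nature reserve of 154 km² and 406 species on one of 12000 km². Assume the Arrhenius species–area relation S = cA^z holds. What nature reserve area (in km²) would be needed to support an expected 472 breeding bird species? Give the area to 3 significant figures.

17800 km²

z = ln(406/77) / ln(12000/154) = 1.6625 / 4.3557 = 0.3817
c = 77 / 154^0.3817 = 77 / 6.839 = 11.26
A = (472/11.26)^(1/0.3817) ⇒ ln A = ln(41.92)/0.3817 = 9.7873
A = e^9.7873 ≈ 17806 km²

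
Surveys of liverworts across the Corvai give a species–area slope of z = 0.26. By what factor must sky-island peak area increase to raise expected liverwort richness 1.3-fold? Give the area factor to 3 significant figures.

2.74

(A₂/A₁)^0.26 = 1.3, so A₂/A₁ = 1.3^(1/0.26) = 1.3^3.846
ln(A₂/A₁) = ln 1.3 / 0.26 = 0.2624 / 0.26 = 1.0091
A₂/A₁ = e^1.0091 ≈ 2.743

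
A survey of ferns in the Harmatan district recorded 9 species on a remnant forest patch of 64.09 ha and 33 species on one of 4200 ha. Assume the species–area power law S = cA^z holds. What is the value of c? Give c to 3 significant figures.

2.47

z = ln(S₂/S₁) / ln(A₂/A₁) = ln(33/9) / ln(4200/64.09) = 1.2993 / 4.1826 = 0.3106
c = S₁ / A₁^z = 9 / 64.09^0.3106 = 9 / 3.641 = 2.472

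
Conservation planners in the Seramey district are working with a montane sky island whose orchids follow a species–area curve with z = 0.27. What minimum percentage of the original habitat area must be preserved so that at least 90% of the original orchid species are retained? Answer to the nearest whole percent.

68%

Need (A_new/A_old)^0.27 = 0.9, so A_new/A_old = 0.9^(1/0.27) = 0.9^3.704
ln(A_new/A_old) = ln 0.9 / 0.27 = -0.1054 / 0.27 = -0.3902
A_new/A_old = e^-0.3902 ≈ 0.6769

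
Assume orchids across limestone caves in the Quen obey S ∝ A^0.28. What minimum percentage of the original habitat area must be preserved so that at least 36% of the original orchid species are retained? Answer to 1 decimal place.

2.6%

Need (A_new/A_old)^0.28 = 0.36, so A_new/A_old = 0.36^(1/0.28) = 0.36^3.571
ln(A_new/A_old) = ln 0.36 / 0.28 = -1.0217 / 0.28 = -3.6488
A_new/A_old = e^-3.6488 ≈ 0.02602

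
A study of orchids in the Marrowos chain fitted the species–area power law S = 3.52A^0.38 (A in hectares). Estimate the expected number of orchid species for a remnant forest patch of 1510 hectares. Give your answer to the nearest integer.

S = 3.52 × 1510^0.38 = 3.52 × 16.14 ≈ 56.83

57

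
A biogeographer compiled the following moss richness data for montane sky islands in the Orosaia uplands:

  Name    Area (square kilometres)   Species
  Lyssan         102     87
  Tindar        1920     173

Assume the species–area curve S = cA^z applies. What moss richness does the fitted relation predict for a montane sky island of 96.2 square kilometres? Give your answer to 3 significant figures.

85.8

z = ln(173/87) / ln(1920/102) = 0.6874 / 2.9351 = 0.2342
c = 87 / 102^0.2342 = 87 / 2.954 = 29.45
S₃ = 29.45 × 96.2^0.2342 = 29.45 × 2.914 ≈ 85.82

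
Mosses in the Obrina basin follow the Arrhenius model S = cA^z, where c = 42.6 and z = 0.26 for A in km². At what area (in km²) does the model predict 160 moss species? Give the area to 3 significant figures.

160 = 42.6 × A^0.26  ⇒  A^0.26 = 160/42.6 = 3.756
ln A = ln(3.756) / 0.26 = 1.3233 / 0.26 = 5.0897
A = e^5.0897 ≈ 162.3 km²

162 km²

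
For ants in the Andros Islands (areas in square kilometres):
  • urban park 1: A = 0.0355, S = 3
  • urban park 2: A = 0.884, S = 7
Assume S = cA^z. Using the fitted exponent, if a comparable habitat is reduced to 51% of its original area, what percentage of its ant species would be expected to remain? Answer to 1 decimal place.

83.7%

z = ln(7/3) / ln(0.884/0.0355) = 0.8473 / 3.2149 = 0.2636
S_new/S_old = (A_new/A_old)^z = 0.51^0.2636 = exp(0.2636 × -0.6733) = 0.8374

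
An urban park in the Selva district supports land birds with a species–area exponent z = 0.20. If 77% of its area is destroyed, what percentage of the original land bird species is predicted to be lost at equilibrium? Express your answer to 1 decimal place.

25.5%

S_new/S_old = (A_new/A_old)^z = 0.23^0.2
= exp(0.2 × ln 0.23) = exp(0.2 × -1.4697) = exp(-0.2939) ≈ 0.7453
Fraction lost = 1 − 0.7453 = 0.2547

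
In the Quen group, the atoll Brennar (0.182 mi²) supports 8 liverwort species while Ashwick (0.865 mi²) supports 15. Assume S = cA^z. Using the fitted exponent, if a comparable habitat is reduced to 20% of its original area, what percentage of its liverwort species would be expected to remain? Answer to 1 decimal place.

z = ln(15/8) / ln(0.865/0.182) = 0.6286 / 1.5587 = 0.4033
S_new/S_old = (A_new/A_old)^z = 0.2^0.4033 = exp(0.4033 × -1.6094) = 0.5225

52.3%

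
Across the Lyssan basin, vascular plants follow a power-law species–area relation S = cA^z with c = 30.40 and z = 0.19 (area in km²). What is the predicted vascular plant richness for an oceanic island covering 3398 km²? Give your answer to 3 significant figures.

142

S = 30.4 × 3398^0.19 = 30.4 × 4.687 ≈ 142.5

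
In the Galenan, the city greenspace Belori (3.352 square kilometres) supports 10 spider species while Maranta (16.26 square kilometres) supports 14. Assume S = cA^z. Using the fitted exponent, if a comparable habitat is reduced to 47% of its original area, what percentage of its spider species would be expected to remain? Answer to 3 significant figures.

85.1%

z = ln(14/10) / ln(16.26/3.352) = 0.3365 / 1.5792 = 0.2131
S_new/S_old = (A_new/A_old)^z = 0.47^0.2131 = exp(0.2131 × -0.7550) = 0.8514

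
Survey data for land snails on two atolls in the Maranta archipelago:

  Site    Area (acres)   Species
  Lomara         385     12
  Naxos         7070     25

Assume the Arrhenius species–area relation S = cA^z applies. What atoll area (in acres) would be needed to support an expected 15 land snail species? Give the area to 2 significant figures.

930 acres

z = ln(25/12) / ln(7070/385) = 0.7340 / 2.9104 = 0.2522
c = 12 / 385^0.2522 = 12 / 4.488 = 2.674
A = (15/2.674)^(1/0.2522) ⇒ ln A = ln(5.61)/0.2522 = 6.8381
A = e^6.8381 ≈ 932.7 acres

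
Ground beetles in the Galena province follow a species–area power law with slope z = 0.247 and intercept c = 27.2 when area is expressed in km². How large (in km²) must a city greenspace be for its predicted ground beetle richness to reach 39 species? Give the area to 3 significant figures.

39 = 27.2 × A^0.247  ⇒  A^0.247 = 39/27.2 = 1.434
ln A = ln(1.434) / 0.247 = 0.3603 / 0.247 = 1.4589
A = e^1.4589 ≈ 4.301 km²

4.30 km²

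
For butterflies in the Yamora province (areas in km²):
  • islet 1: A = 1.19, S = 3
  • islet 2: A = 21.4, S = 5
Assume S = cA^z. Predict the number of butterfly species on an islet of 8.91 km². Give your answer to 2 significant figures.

4.3

z = ln(5/3) / ln(21.4/1.19) = 0.5108 / 2.8894 = 0.1768
c = 3 / 1.19^0.1768 = 3 / 1.031 = 2.909
S₃ = 2.909 × 8.91^0.1768 = 2.909 × 1.472 ≈ 4.282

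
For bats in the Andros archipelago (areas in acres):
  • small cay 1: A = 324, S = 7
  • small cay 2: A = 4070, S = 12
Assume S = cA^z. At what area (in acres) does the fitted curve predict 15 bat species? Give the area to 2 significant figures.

12000 acres

z = ln(12/7) / ln(4070/324) = 0.5390 / 2.5307 = 0.2130
c = 7 / 324^0.2130 = 7 / 3.425 = 2.044
A = (15/2.044)^(1/0.2130) ⇒ ln A = ln(7.34)/0.2130 = 9.3591
A = e^9.3591 ≈ 11604 acres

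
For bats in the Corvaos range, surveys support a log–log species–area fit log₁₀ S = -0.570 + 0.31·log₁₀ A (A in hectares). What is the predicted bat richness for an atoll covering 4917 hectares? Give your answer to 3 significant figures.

S = 0.2692 × 4917^0.31 = 0.2692 × 13.95 ≈ 3.753

3.75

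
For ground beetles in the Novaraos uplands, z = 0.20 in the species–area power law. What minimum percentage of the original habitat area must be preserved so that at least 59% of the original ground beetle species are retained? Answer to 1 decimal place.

Need (A_new/A_old)^0.2 = 0.59, so A_new/A_old = 0.59^(1/0.2) = 0.59^5
ln(A_new/A_old) = ln 0.59 / 0.2 = -0.5276 / 0.2 = -2.6382
A_new/A_old = e^-2.6382 ≈ 0.07149

7.1%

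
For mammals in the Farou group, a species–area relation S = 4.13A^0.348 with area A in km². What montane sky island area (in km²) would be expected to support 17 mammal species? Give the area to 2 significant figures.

58 km²

17 = 4.13 × A^0.348  ⇒  A^0.348 = 17/4.13 = 4.116
ln A = ln(4.116) / 0.348 = 1.4149 / 0.348 = 4.0659
A = e^4.0659 ≈ 58.32 km²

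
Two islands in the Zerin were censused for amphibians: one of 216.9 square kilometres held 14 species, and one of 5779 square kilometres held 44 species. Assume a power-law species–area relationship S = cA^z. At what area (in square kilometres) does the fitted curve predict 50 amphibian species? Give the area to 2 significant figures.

8300 square kilometres

z = ln(44/14) / ln(5779/216.9) = 1.1451 / 3.2825 = 0.3489
c = 14 / 216.9^0.3489 = 14 / 6.532 = 2.143
A = (50/2.143)^(1/0.3489) ⇒ ln A = ln(23.33)/0.3489 = 9.0284
A = e^9.0284 ≈ 8337 square kilometres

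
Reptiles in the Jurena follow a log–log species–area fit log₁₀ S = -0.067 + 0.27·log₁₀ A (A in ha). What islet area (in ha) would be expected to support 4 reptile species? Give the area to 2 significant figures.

300 ha

4 = 0.857 × A^0.27  ⇒  A^0.27 = 4/0.857 = 4.667
ln A = ln(4.667) / 0.27 = 1.5406 / 0.27 = 5.7058
A = e^5.7058 ≈ 300.6 ha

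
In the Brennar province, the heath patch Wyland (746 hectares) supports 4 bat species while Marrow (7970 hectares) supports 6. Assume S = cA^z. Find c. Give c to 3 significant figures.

z = ln(S₂/S₁) / ln(A₂/A₁) = ln(6/4) / ln(7970/746) = 0.4055 / 2.3687 = 0.1712
c = S₁ / A₁^z = 4 / 746^0.1712 = 4 / 3.103 = 1.289

1.29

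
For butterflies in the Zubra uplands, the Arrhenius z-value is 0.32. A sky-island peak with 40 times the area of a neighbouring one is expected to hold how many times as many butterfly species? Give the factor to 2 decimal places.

S₂/S₁ = (A₂/A₁)^z = 40^0.32
ln(S₂/S₁) = 0.32 × ln 40 = 0.32 × 3.6889 = 1.1804
S₂/S₁ = e^1.1804 ≈ 3.256

3.26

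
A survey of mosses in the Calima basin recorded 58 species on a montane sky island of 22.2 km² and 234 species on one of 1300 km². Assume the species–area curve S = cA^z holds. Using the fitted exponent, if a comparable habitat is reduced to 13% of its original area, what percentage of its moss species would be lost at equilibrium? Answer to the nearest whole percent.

z = ln(234/58) / ln(1300/22.2) = 1.3949 / 4.0700 = 0.3427
S_new/S_old = (A_new/A_old)^z = 0.13^0.3427 = exp(0.3427 × -2.0402) = 0.497
Fraction lost = 1 − 0.497 = 0.503

50%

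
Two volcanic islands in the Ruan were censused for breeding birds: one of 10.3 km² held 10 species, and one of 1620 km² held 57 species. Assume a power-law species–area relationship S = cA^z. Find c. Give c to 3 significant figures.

4.48

z = ln(S₂/S₁) / ln(A₂/A₁) = ln(57/10) / ln(1620/10.3) = 1.7405 / 5.0580 = 0.3441
c = S₁ / A₁^z = 10 / 10.3^0.3441 = 10 / 2.231 = 4.482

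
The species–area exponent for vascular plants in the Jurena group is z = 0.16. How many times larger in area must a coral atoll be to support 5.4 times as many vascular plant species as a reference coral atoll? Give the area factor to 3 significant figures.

(A₂/A₁)^0.16 = 5.4, so A₂/A₁ = 5.4^(1/0.16) = 5.4^6.25
ln(A₂/A₁) = ln 5.4 / 0.16 = 1.6864 / 0.16 = 10.5400
A₂/A₁ = e^10.5400 ≈ 37797

37800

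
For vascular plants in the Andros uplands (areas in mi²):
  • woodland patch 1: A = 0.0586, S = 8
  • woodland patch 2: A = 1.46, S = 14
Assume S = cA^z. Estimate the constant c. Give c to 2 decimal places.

13.11

z = ln(S₂/S₁) / ln(A₂/A₁) = ln(14/8) / ln(1.46/0.0586) = 0.5596 / 3.2155 = 0.1740
c = S₁ / A₁^z = 8 / 0.0586^0.1740 = 8 / 0.6103 = 13.11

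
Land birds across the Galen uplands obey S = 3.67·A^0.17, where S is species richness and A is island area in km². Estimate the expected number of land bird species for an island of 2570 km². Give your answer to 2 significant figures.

14

S = 3.67 × 2570^0.17
ln S = ln 3.67 + 0.17 × ln 2570 = 1.3002 + 0.17 × 7.8517 = 2.6350
S = e^2.6350 ≈ 13.94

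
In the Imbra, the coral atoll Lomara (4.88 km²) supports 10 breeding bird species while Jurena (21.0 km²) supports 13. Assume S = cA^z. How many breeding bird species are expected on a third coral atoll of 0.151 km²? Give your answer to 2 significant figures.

z = ln(13/10) / ln(21/4.88) = 0.2624 / 1.4594 = 0.1798
c = 10 / 4.88^0.1798 = 10 / 1.33 = 7.52
S₃ = 7.52 × 0.151^0.1798 = 7.52 × 0.7119 ≈ 5.353

5.4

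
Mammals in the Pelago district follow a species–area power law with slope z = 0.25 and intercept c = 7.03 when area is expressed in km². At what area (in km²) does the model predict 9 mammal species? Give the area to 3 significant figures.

9 = 7.03 × A^0.25  ⇒  A^0.25 = 9/7.03 = 1.28
ln A = ln(1.28) / 0.25 = 0.2470 / 0.25 = 0.9882
A = e^0.9882 ≈ 2.686 km²

2.69 km²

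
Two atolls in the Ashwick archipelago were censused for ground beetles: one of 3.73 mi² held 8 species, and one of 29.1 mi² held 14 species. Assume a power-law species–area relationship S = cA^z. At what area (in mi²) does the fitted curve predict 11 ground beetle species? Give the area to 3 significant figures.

12.0 mi²

z = ln(14/8) / ln(29.1/3.73) = 0.5596 / 2.0543 = 0.2724
c = 8 / 3.73^0.2724 = 8 / 1.431 = 5.589
A = (11/5.589)^(1/0.2724) ⇒ ln A = ln(1.968)/0.2724 = 2.4854
A = e^2.4854 ≈ 12.01 mi²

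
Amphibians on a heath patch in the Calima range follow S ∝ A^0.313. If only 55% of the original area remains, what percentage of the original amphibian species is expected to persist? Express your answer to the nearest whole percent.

S_new/S_old = (A_new/A_old)^z = 0.55^0.313
= exp(0.313 × ln 0.55) = exp(0.313 × -0.5978) = exp(-0.1871) ≈ 0.8293

83%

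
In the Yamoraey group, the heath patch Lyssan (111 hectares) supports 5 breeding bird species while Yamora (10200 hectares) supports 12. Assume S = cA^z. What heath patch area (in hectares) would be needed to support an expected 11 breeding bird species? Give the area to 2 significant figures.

z = ln(12/5) / ln(10200/111) = 0.8755 / 4.5206 = 0.1937
c = 5 / 111^0.1937 = 5 / 2.489 = 2.008
A = (11/2.008)^(1/0.1937) ⇒ ln A = ln(5.477)/0.1937 = 8.7808
A = e^8.7808 ≈ 6508 hectares

6500 hectares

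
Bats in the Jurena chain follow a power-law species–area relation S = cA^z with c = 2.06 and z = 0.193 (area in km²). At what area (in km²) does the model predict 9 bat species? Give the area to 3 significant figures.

9 = 2.06 × A^0.193  ⇒  A^0.193 = 9/2.06 = 4.369
ln A = ln(4.369) / 0.193 = 1.4745 / 0.193 = 7.6400
A = e^7.6400 ≈ 2080 km²

2080 km²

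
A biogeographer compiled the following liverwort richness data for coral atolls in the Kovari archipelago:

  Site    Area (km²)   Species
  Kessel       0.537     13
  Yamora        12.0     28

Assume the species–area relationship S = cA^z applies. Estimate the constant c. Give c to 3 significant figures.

z = ln(S₂/S₁) / ln(A₂/A₁) = ln(28/13) / ln(12/0.537) = 0.7673 / 3.1067 = 0.2470
c = S₁ / A₁^z = 13 / 0.537^0.2470 = 13 / 0.8577 = 15.16

15.2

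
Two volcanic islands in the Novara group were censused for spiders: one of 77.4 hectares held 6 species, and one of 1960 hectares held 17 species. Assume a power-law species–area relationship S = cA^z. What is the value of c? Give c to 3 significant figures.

z = ln(S₂/S₁) / ln(A₂/A₁) = ln(17/6) / ln(1960/77.4) = 1.0415 / 3.2317 = 0.3223
c = S₁ / A₁^z = 6 / 77.4^0.3223 = 6 / 4.061 = 1.477

1.48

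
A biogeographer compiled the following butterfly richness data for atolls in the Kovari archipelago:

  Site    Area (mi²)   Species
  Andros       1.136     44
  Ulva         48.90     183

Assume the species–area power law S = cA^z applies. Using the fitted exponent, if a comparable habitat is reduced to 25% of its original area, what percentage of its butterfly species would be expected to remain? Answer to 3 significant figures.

z = ln(183/44) / ln(48.9/1.136) = 1.4253 / 3.7623 = 0.3788
S_new/S_old = (A_new/A_old)^z = 0.25^0.3788 = exp(0.3788 × -1.3863) = 0.5914

59.1%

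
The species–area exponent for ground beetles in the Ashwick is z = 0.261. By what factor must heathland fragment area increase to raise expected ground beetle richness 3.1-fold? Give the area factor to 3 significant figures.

(A₂/A₁)^0.261 = 3.1, so A₂/A₁ = 3.1^(1/0.261) = 3.1^3.831
ln(A₂/A₁) = ln 3.1 / 0.261 = 1.1314 / 0.261 = 4.3349
A₂/A₁ = e^4.3349 ≈ 76.32

76.3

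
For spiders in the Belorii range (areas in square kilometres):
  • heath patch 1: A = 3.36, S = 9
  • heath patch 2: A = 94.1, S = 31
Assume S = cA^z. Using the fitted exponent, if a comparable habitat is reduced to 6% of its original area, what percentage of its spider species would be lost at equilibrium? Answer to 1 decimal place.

z = ln(31/9) / ln(94.1/3.36) = 1.2368 / 3.3324 = 0.3711
S_new/S_old = (A_new/A_old)^z = 0.06^0.3711 = exp(0.3711 × -2.8134) = 0.352
Fraction lost = 1 − 0.352 = 0.648

64.8%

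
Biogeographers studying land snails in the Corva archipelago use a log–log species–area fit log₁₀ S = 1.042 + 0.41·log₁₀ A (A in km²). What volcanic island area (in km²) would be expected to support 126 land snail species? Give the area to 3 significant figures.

381 km²

126 = 11.02 × A^0.41  ⇒  A^0.41 = 126/11.02 = 11.44
ln A = ln(11.44) / 0.41 = 2.4370 / 0.41 = 5.9439
A = e^5.9439 ≈ 381.4 km²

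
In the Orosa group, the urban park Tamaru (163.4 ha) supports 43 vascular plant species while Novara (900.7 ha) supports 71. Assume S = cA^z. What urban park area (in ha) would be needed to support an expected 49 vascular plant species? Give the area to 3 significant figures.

255 ha

z = ln(71/43) / ln(900.7/163.4) = 0.5015 / 1.7070 = 0.2938
c = 43 / 163.4^0.2938 = 43 / 4.469 = 9.622
A = (49/9.622)^(1/0.2938) ⇒ ln A = ln(5.093)/0.2938 = 5.5408
A = e^5.5408 ≈ 254.9 ha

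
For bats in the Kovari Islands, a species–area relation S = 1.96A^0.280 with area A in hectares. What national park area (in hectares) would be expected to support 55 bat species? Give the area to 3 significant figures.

55 = 1.96 × A^0.28  ⇒  A^0.28 = 55/1.96 = 28.06
ln A = ln(28.06) / 0.28 = 3.3344 / 0.28 = 11.9085
A = e^11.9085 ≈ 148528 hectares

149000 hectares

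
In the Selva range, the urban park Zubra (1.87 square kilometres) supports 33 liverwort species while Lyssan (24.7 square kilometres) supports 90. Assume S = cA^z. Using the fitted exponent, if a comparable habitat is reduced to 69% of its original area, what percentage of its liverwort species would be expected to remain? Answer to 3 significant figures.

86.6%

z = ln(90/33) / ln(24.7/1.87) = 1.0033 / 2.5809 = 0.3887
S_new/S_old = (A_new/A_old)^z = 0.69^0.3887 = exp(0.3887 × -0.3711) = 0.8657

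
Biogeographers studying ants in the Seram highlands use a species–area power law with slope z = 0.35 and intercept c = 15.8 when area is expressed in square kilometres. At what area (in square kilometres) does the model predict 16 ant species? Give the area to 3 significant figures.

16 = 15.8 × A^0.35  ⇒  A^0.35 = 16/15.8 = 1.013
ln A = ln(1.013) / 0.35 = 0.0126 / 0.35 = 0.0359
A = e^0.0359 ≈ 1.037 square kilometres

1.04 square kilometres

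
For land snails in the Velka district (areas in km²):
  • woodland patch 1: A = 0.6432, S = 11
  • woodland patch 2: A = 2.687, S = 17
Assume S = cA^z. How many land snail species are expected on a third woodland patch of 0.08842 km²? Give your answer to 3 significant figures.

6.01

z = ln(17/11) / ln(2.687/0.6432) = 0.4353 / 1.4297 = 0.3045
c = 11 / 0.6432^0.3045 = 11 / 0.8743 = 12.58
S₃ = 12.58 × 0.08842^0.3045 = 12.58 × 0.4778 ≈ 6.012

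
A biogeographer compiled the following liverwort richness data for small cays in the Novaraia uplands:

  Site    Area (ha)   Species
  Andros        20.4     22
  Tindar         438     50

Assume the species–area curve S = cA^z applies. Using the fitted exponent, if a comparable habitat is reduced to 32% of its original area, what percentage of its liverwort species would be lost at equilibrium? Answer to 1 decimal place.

26.3%

z = ln(50/22) / ln(438/20.4) = 0.8210 / 3.0667 = 0.2677
S_new/S_old = (A_new/A_old)^z = 0.32^0.2677 = exp(0.2677 × -1.1394) = 0.7371
Fraction lost = 1 − 0.7371 = 0.2629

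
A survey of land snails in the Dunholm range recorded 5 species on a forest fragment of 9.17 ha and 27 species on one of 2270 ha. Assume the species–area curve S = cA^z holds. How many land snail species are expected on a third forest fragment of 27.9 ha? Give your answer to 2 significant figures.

z = ln(27/5) / ln(2270/9.17) = 1.6864 / 5.5116 = 0.3060
c = 5 / 9.17^0.3060 = 5 / 1.97 = 2.538
S₃ = 2.538 × 27.9^0.3060 = 2.538 × 2.769 ≈ 7.028

7.0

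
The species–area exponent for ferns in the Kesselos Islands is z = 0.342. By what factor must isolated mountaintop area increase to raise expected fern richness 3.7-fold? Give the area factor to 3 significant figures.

(A₂/A₁)^0.342 = 3.7, so A₂/A₁ = 3.7^(1/0.342) = 3.7^2.924
ln(A₂/A₁) = ln 3.7 / 0.342 = 1.3083 / 0.342 = 3.8255
A₂/A₁ = e^3.8255 ≈ 45.86

45.9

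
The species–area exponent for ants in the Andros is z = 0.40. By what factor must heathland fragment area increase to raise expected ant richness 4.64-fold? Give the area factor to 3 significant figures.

(A₂/A₁)^0.4 = 4.64, so A₂/A₁ = 4.64^(1/0.4) = 4.64^2.5
ln(A₂/A₁) = ln 4.64 / 0.4 = 1.5347 / 0.4 = 3.8368
A₂/A₁ = e^3.8368 ≈ 46.38

46.4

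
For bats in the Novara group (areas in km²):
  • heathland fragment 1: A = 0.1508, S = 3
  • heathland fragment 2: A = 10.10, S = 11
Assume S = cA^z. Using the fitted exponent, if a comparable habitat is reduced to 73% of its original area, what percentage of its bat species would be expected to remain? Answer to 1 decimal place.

z = ln(11/3) / ln(10.1/0.1508) = 1.2993 / 4.2043 = 0.3090
S_new/S_old = (A_new/A_old)^z = 0.73^0.3090 = exp(0.3090 × -0.3147) = 0.9073

90.7%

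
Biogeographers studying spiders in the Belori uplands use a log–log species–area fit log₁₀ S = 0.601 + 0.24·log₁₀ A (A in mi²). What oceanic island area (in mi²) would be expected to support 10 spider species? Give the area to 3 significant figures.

46.0 mi²

10 = 3.99 × A^0.24  ⇒  A^0.24 = 10/3.99 = 2.506
ln A = ln(2.506) / 0.24 = 0.9187 / 0.24 = 3.8280
A = e^3.8280 ≈ 45.97 mi²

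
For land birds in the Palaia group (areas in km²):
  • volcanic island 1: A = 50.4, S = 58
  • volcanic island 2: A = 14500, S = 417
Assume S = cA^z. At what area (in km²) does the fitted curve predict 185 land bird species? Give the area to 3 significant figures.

z = ln(417/58) / ln(14500/50.4) = 1.9726 / 5.6619 = 0.3484
c = 58 / 50.4^0.3484 = 58 / 3.919 = 14.8
A = (185/14.8)^(1/0.3484) ⇒ ln A = ln(12.5)/0.3484 = 7.2492
A = e^7.2492 ≈ 1407 km²

1410 km²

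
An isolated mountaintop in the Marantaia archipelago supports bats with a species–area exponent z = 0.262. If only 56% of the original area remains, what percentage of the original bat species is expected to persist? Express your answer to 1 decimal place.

S_new/S_old = (A_new/A_old)^z = 0.56^0.262
= exp(0.262 × ln 0.56) = exp(0.262 × -0.5798) = exp(-0.1519) ≈ 0.8591

85.9%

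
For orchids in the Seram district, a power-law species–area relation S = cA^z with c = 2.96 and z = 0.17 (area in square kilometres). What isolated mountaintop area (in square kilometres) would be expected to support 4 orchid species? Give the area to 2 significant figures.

4 = 2.96 × A^0.17  ⇒  A^0.17 = 4/2.96 = 1.351
ln A = ln(1.351) / 0.17 = 0.3011 / 0.17 = 1.7712
A = e^1.7712 ≈ 5.878 square kilometres

5.9 square kilometres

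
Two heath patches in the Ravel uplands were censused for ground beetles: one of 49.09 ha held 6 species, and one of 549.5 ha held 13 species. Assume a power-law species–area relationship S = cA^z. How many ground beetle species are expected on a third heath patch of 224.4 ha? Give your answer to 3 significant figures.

9.76

z = ln(13/6) / ln(549.5/49.09) = 0.7732 / 2.4154 = 0.3201
c = 6 / 49.09^0.3201 = 6 / 3.478 = 1.725
S₃ = 1.725 × 224.4^0.3201 = 1.725 × 5.657 ≈ 9.76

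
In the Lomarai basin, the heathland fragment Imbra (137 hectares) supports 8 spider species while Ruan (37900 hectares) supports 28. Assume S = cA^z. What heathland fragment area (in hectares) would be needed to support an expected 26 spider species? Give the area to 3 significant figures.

z = ln(28/8) / ln(37900/137) = 1.2528 / 5.6227 = 0.2228
c = 8 / 137^0.2228 = 8 / 2.993 = 2.673
A = (26/2.673)^(1/0.2228) ⇒ ln A = ln(9.726)/0.2228 = 10.2101
A = e^10.2101 ≈ 27176 hectares

27200 hectares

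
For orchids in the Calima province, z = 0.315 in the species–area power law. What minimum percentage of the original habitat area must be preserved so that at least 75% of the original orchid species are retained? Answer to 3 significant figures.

Need (A_new/A_old)^0.315 = 0.75, so A_new/A_old = 0.75^(1/0.315) = 0.75^3.175
ln(A_new/A_old) = ln 0.75 / 0.315 = -0.2877 / 0.315 = -0.9133
A_new/A_old = e^-0.9133 ≈ 0.4012

40.1%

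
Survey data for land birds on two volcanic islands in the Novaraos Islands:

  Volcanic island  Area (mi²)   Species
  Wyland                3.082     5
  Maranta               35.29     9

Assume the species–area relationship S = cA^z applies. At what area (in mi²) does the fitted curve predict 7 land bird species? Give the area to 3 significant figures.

z = ln(9/5) / ln(35.29/3.082) = 0.5878 / 2.4380 = 0.2411
c = 5 / 3.082^0.2411 = 5 / 1.312 = 3.812
A = (7/3.812)^(1/0.2411) ⇒ ln A = ln(1.836)/0.2411 = 2.5212
A = e^2.5212 ≈ 12.44 mi²

12.4 mi²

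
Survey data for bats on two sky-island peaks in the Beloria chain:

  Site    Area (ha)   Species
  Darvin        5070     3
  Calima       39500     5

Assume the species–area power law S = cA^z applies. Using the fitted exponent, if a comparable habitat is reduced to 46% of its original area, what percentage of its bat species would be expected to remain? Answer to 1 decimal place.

82.4%

z = ln(5/3) / ln(39500/5070) = 0.5108 / 2.0530 = 0.2488
S_new/S_old = (A_new/A_old)^z = 0.46^0.2488 = exp(0.2488 × -0.7765) = 0.8243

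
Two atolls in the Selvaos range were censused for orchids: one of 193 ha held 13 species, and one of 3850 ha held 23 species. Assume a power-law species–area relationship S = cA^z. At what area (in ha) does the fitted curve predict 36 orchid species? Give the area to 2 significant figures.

40000 ha

z = ln(23/13) / ln(3850/193) = 0.5705 / 2.9931 = 0.1906
c = 13 / 193^0.1906 = 13 / 2.727 = 4.767
A = (36/4.767)^(1/0.1906) ⇒ ln A = ln(7.551)/0.1906 = 10.6062
A = e^10.6062 ≈ 40385 ha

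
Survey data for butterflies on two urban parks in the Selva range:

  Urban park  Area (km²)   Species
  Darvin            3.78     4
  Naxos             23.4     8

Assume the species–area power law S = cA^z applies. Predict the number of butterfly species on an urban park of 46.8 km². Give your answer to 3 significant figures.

10.4

z = ln(8/4) / ln(23.4/3.78) = 0.6931 / 1.8230 = 0.3802
c = 4 / 3.78^0.3802 = 4 / 1.658 = 2.413
S₃ = 2.413 × 46.8^0.3802 = 2.413 × 4.316 ≈ 10.41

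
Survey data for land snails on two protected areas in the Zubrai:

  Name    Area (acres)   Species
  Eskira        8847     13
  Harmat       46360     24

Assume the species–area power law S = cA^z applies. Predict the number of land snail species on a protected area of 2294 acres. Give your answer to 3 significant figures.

z = ln(24/13) / ln(46360/8847) = 0.6131 / 1.6564 = 0.3702
c = 13 / 8847^0.3702 = 13 / 28.9 = 0.4498
S₃ = 0.4498 × 2294^0.3702 = 0.4498 × 17.54 ≈ 7.888

7.89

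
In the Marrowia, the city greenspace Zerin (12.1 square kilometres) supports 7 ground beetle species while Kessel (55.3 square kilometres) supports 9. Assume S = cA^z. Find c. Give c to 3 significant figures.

z = ln(S₂/S₁) / ln(A₂/A₁) = ln(9/7) / ln(55.3/12.1) = 0.2513 / 1.5196 = 0.1654
c = S₁ / A₁^z = 7 / 12.1^0.1654 = 7 / 1.51 = 4.635

4.63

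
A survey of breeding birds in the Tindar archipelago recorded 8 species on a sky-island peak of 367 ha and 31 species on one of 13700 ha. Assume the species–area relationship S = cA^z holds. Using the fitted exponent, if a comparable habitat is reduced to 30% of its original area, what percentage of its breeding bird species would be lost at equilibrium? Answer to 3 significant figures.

z = ln(31/8) / ln(13700/367) = 1.3545 / 3.6198 = 0.3742
S_new/S_old = (A_new/A_old)^z = 0.3^0.3742 = exp(0.3742 × -1.2040) = 0.6373
Fraction lost = 1 − 0.6373 = 0.3627

36.3%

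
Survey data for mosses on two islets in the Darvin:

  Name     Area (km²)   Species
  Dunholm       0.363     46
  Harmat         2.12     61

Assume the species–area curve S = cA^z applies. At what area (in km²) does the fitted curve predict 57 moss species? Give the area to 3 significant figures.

z = ln(61/46) / ln(2.12/0.363) = 0.2822 / 1.7648 = 0.1599
c = 46 / 0.363^0.1599 = 46 / 0.8504 = 54.09
A = (57/54.09)^(1/0.1599) ⇒ ln A = ln(1.054)/0.1599 = 0.3273
A = e^0.3273 ≈ 1.387 km²

1.39 km²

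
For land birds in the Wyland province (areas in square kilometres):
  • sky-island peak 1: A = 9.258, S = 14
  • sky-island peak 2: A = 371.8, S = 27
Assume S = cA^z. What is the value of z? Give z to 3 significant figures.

0.178

Taking logs: ln S = ln c + z ln A, so z = (ln S₂ − ln S₁)/(ln A₂ − ln A₁).
z = ln(27/14) / ln(371.8/9.258) = ln(1.929) / ln(40.16) = 0.6568 / 3.6929 = 0.1779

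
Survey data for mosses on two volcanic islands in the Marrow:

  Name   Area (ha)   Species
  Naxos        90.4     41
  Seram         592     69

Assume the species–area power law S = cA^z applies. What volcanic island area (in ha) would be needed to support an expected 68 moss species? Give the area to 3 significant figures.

562 ha

z = ln(69/41) / ln(592/90.4) = 0.5205 / 1.8793 = 0.2770
c = 41 / 90.4^0.2770 = 41 / 3.482 = 11.77
A = (68/11.77)^(1/0.2770) ⇒ ln A = ln(5.775)/0.2770 = 6.3308
A = e^6.3308 ≈ 561.6 ha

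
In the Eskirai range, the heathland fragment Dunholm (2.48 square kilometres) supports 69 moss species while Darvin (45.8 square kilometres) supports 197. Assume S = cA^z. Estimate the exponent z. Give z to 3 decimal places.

0.360

Taking logs: ln S = ln c + z ln A, so z = (ln S₂ − ln S₁)/(ln A₂ − ln A₁).
z = ln(197/69) / ln(45.8/2.48) = ln(2.855) / ln(18.47) = 1.0491 / 2.9160 = 0.3598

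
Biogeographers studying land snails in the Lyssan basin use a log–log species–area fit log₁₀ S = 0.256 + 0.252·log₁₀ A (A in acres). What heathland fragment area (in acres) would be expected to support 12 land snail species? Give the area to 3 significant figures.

12 = 1.803 × A^0.252  ⇒  A^0.252 = 12/1.803 = 6.656
ln A = ln(6.656) / 0.252 = 1.8954 / 0.252 = 7.5216
A = e^7.5216 ≈ 1848 acres

1850 acres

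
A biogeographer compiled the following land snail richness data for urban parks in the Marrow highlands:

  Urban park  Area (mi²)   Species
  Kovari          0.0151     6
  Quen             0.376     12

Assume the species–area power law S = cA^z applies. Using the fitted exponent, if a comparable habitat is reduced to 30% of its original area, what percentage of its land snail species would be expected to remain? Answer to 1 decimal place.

77.1%

z = ln(12/6) / ln(0.376/0.0151) = 0.6931 / 3.2149 = 0.2156
S_new/S_old = (A_new/A_old)^z = 0.3^0.2156 = exp(0.2156 × -1.2040) = 0.7714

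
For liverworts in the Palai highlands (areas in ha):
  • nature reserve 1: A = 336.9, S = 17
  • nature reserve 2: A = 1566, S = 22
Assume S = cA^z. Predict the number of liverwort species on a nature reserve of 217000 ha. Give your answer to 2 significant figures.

50

z = ln(22/17) / ln(1566/336.9) = 0.2578 / 1.5365 = 0.1678
c = 17 / 336.9^0.1678 = 17 / 2.655 = 6.402
S₃ = 6.402 × 217000^0.1678 = 6.402 × 7.861 ≈ 50.33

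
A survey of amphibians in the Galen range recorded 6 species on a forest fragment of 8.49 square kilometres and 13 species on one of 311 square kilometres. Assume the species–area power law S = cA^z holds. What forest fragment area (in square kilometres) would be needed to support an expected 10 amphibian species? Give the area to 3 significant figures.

z = ln(13/6) / ln(311/8.49) = 0.7732 / 3.6009 = 0.2147
c = 6 / 8.49^0.2147 = 6 / 1.583 = 3.79
A = (10/3.79)^(1/0.2147) ⇒ ln A = ln(2.638)/0.2147 = 4.5179
A = e^4.5179 ≈ 91.64 square kilometres

91.6 square kilometres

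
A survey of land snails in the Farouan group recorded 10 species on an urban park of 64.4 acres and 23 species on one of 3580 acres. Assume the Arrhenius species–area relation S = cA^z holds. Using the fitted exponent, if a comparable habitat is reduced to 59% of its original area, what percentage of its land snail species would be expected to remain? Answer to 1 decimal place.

z = ln(23/10) / ln(3580/64.4) = 0.8329 / 4.0180 = 0.2073
S_new/S_old = (A_new/A_old)^z = 0.59^0.2073 = exp(0.2073 × -0.5276) = 0.8964

89.6%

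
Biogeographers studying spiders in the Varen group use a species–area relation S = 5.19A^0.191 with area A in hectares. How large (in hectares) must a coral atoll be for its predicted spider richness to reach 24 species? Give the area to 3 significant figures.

24 = 5.19 × A^0.191  ⇒  A^0.191 = 24/5.19 = 4.624
ln A = ln(4.624) / 0.191 = 1.5313 / 0.191 = 8.0174
A = e^8.0174 ≈ 3033 hectares

3030 hectares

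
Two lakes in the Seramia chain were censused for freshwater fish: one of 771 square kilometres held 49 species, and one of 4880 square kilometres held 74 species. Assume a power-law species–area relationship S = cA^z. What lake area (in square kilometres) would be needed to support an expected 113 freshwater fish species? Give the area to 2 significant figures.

32000 square kilometres

z = ln(74/49) / ln(4880/771) = 0.4122 / 1.8452 = 0.2234
c = 49 / 771^0.2234 = 49 / 4.416 = 11.1
A = (113/11.1)^(1/0.2234) ⇒ ln A = ln(10.18)/0.2234 = 10.3877
A = e^10.3877 ≈ 32458 square kilometres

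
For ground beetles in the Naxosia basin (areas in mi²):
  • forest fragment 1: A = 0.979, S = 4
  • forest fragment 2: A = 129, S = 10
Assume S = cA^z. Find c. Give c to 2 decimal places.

z = ln(S₂/S₁) / ln(A₂/A₁) = ln(10/4) / ln(129/0.979) = 0.9163 / 4.8810 = 0.1877
c = S₁ / A₁^z = 4 / 0.979^0.1877 = 4 / 0.996 = 4.016

4.02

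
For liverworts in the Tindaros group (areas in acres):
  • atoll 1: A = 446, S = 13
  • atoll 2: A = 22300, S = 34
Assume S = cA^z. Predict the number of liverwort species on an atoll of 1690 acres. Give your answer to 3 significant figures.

18.0

z = ln(34/13) / ln(22300/446) = 0.9614 / 3.9120 = 0.2458
c = 13 / 446^0.2458 = 13 / 4.478 = 2.903
S₃ = 2.903 × 1690^0.2458 = 2.903 × 6.213 ≈ 18.04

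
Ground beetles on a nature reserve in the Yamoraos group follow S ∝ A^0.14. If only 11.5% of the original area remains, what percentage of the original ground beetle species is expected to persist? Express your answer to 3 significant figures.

S_new/S_old = (A_new/A_old)^z = 0.115^0.14
= exp(0.14 × ln 0.115) = exp(0.14 × -2.1628) = exp(-0.3028) ≈ 0.7388

73.9%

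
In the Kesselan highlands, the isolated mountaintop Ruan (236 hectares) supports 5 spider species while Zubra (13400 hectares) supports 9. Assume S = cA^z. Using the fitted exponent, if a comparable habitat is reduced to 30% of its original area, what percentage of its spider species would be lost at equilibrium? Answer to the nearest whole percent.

z = ln(9/5) / ln(13400/236) = 0.5878 / 4.0392 = 0.1455
S_new/S_old = (A_new/A_old)^z = 0.3^0.1455 = exp(0.1455 × -1.2040) = 0.8393
Fraction lost = 1 − 0.8393 = 0.1607

16%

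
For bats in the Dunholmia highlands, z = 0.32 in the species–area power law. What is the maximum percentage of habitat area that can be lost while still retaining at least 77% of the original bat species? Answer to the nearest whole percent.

Need (A_new/A_old)^0.32 = 0.77, so A_new/A_old = 0.77^(1/0.32) = 0.77^3.125
ln(A_new/A_old) = ln 0.77 / 0.32 = -0.2614 / 0.32 = -0.8168
A_new/A_old = e^-0.8168 ≈ 0.4419
Fraction that can be lost = 1 − 0.4419 = 0.5581

56%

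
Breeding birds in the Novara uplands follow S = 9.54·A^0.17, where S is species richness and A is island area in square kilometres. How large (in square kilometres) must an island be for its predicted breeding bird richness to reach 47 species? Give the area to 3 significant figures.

47 = 9.54 × A^0.17  ⇒  A^0.17 = 47/9.54 = 4.927
ln A = ln(4.927) / 0.17 = 1.5947 / 0.17 = 9.3803
A = e^9.3803 ≈ 11853 square kilometres

11900 square kilometres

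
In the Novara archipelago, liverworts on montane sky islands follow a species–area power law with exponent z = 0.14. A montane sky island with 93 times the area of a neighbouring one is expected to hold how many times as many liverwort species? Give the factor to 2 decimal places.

1.89

S₂/S₁ = (A₂/A₁)^z = 93^0.14
ln(S₂/S₁) = 0.14 × ln 93 = 0.14 × 4.5326 = 0.6346
S₂/S₁ = e^0.6346 ≈ 1.886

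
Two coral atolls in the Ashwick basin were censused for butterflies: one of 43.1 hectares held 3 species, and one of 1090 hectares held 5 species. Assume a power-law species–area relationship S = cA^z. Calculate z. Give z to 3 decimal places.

Taking logs: ln S = ln c + z ln A, so z = (ln S₂ − ln S₁)/(ln A₂ − ln A₁).
z = ln(5/3) / ln(1090/43.1) = ln(1.667) / ln(25.29) = 0.5108 / 3.2304 = 0.1581

0.158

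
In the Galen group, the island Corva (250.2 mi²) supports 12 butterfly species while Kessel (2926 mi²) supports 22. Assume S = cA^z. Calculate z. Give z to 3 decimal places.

Taking logs: ln S = ln c + z ln A, so z = (ln S₂ − ln S₁)/(ln A₂ − ln A₁).
z = ln(22/12) / ln(2926/250.2) = ln(1.833) / ln(11.69) = 0.6061 / 2.4591 = 0.2465

0.246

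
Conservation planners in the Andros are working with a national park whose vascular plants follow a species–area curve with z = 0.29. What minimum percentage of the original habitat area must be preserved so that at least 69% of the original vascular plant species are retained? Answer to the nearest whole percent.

28%

Need (A_new/A_old)^0.29 = 0.69, so A_new/A_old = 0.69^(1/0.29) = 0.69^3.448
ln(A_new/A_old) = ln 0.69 / 0.29 = -0.3711 / 0.29 = -1.2795
A_new/A_old = e^-1.2795 ≈ 0.2782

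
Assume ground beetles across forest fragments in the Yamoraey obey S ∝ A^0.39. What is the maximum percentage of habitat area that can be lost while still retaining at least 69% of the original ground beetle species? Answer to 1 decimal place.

61.4%

Need (A_new/A_old)^0.39 = 0.69, so A_new/A_old = 0.69^(1/0.39) = 0.69^2.564
ln(A_new/A_old) = ln 0.69 / 0.39 = -0.3711 / 0.39 = -0.9514
A_new/A_old = e^-0.9514 ≈ 0.3862
Fraction that can be lost = 1 − 0.3862 = 0.6138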